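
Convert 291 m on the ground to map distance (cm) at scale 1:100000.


map_cm = 291 * 100 / 100000 = 0.291 cm ≈ 0.29 cm

0.29 cm


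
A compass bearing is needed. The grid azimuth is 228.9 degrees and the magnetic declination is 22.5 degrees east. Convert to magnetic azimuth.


magnetic azimuth = grid azimuth - declination (east +ve)
mag_az = 228.9 - 22.5 = 206.4 degrees

206.4 degrees


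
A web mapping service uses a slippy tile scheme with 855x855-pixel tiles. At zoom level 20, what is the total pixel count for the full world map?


tiles per axis = 2^20 = 1048576
total tiles = 1048576^2 = 1099511627776
pixels per axis = 1048576 * 855 = 896532480
total pixels = 896532480^2 = 803770487694950400

803770487694950400 pixels


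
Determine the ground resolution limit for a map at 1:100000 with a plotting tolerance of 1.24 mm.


ground = 1.24 mm * 100000 / 1000 = 124.0 m

124.0 m


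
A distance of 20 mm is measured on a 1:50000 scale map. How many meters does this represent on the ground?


ground = 20 mm * 50000 / 1000 = 1000.0 m

1000.0 m


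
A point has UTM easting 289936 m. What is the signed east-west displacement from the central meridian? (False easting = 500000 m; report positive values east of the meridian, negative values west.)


displacement = 289936 - 500000 = -210064 m

-210064 m


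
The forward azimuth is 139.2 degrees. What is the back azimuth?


back azimuth = (139.2 + 180) mod 360 = 319.2 degrees

319.2 degrees


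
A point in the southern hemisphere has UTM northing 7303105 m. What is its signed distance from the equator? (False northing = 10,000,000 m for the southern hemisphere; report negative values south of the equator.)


For southern: actual = 7303105 - 10000000 = -2696895 m

-2696895 m


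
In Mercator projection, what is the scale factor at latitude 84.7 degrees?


SF = 1 / cos(84.7) = 1 / 0.092371 = 10.826

10.826


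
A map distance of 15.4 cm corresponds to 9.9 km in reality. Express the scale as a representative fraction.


ground = 9.9 km = 990000 cm; RF denominator = ground / map = 990000 / 15.4 ≈ 64286; RF = 1:64286

1:64286


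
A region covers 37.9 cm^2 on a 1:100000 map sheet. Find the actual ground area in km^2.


ground_area = 37.9 * (100000/100)^2 = 37900000.0 m^2 = 37.9 km^2

37.9 km^2


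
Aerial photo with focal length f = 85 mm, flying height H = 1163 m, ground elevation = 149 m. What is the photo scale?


scale = f / (H - h) = 85 mm / 1014 m = 85 / 1014000 = 1:11929

1:11929


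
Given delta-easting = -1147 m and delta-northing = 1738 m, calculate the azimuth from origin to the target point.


az = atan2(-1147, 1738) = -33.4 deg
adjusted to 0-360: 326.6 degrees

326.6 degrees


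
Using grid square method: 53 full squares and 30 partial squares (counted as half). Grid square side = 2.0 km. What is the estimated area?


effective squares = 53 + 30 * 0.5 = 68.0
area = 68.0 * 4.0 = 272.0 km^2

272.0 km^2


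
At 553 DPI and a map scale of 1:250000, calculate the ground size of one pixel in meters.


pixel_cm = 2.54 / 553 ≈ 0.004593 cm
ground = pixel_cm * 250000 / 100 = 2.54 * 250000 / (553 * 100) = 635000 / 55300 ≈ 11.48 m

11.48 m


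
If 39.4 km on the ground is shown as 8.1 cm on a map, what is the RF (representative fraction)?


ground = 39.4 km = 3940000 cm; RF denominator = ground / map = 3940000 / 8.1 ≈ 486420; RF = 1:486420

1:486420


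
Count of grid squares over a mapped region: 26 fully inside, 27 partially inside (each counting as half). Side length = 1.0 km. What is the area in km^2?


effective squares = 26 + 27 * 0.5 = 39.5
area = 39.5 * 1.0 = 39.5 km^2

39.5 km^2


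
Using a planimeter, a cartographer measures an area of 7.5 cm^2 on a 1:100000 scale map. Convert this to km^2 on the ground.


ground_area = 7.5 * (100000/100)^2 = 7500000.0 m^2 = 7.5 km^2

7.5 km^2


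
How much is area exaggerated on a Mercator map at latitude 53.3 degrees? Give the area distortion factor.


area_distortion = 1/cos^2(53.3) = 2.8

2.8


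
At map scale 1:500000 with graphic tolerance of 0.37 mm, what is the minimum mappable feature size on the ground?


ground = 0.37 mm * 500000 / 1000 = 185.0 m

185.0 m


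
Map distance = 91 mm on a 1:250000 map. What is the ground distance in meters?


ground = 91 mm * 250000 / 1000 = 22750.0 m

22750.0 m


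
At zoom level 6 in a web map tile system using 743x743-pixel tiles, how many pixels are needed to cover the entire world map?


tiles per axis = 2^6 = 64
total tiles = 64^2 = 4096
pixels per axis = 64 * 743 = 47552
total pixels = 47552^2 = 2261192704

2261192704 pixels


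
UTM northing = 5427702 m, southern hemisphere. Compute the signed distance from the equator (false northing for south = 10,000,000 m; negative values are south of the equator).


For southern: actual = 5427702 - 10000000 = -4572298 m

-4572298 m


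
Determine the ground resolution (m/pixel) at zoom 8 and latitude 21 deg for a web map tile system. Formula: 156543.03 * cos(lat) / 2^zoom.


res = 156543.03 * cos(21) / 2^8 = 156543.03 * 0.93358043 / 256 = 570.88 m/pixel

570.88 m/pixel


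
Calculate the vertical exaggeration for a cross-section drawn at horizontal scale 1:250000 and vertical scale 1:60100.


VE = horizontal_scale / vertical_scale = 250000 / 60100 ≈ 4.2

4.2x


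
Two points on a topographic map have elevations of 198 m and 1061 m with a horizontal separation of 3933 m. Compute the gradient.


gradient = (1061 - 198) / 3933 = 863 / 3933 = 0.2194

0.2194


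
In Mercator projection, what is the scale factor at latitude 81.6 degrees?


SF = 1 / cos(81.6) = 1 / 0.146083 = 6.845

6.845


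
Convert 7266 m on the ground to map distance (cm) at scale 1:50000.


map_cm = 7266 * 100 / 50000 = 14.532 cm ≈ 14.53 cm

14.53 cm


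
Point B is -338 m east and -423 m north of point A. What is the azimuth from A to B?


az = atan2(-338, -423) = -141.4 deg
adjusted to 0-360: 218.6 degrees

218.6 degrees


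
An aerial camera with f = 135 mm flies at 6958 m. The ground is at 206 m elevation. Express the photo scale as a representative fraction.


scale = f / (H - h) = 135 mm / 6752 m = 135 / 6752000 = 1:50015

1:50015


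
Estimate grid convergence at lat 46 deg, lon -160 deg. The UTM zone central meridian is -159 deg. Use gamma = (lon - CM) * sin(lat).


gamma = (-160 - -159) * sin(46) = -1 * 0.71934 = -0.719 degrees

-0.719 degrees


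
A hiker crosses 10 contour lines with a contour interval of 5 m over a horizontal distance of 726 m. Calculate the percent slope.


elevation change = 10 * 5 = 50 m
slope = 50 / 726 * 100 = 6.9%

6.9%


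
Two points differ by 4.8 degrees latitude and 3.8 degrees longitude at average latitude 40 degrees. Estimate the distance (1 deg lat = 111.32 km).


dlat_km = 4.8 * 111.32 = 534.336
dlon_km = 3.8 * 111.32 * cos(40) ≈ 324.049
dist = sqrt(534.336^2 + 324.049^2) ≈ 624.9 km

624.9 km


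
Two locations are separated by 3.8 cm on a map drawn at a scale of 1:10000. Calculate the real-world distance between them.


ground = 3.8 cm * 10000 / 100 = 380.0 m

380.0 m


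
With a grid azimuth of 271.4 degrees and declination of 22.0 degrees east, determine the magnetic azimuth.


magnetic azimuth = grid azimuth - declination (east +ve)
mag_az = 271.4 - 22.0 = 249.4 degrees

249.4 degrees


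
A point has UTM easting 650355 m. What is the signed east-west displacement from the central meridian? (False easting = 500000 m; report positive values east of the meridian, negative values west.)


displacement = 650355 - 500000 = 150355 m

150355 m


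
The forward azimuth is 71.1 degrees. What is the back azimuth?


back azimuth = (71.1 + 180) mod 360 = 251.1 degrees

251.1 degrees


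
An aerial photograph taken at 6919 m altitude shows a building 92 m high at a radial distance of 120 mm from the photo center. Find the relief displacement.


d = h * r / H = 92 * 120 / 6919 = 1.6 mm

1.6 mm


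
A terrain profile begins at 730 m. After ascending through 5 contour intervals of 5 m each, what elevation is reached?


elevation = 730 + 5 * 5 = 755 m

755 m


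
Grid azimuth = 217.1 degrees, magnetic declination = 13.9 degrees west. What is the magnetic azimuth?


magnetic azimuth = grid azimuth - declination (east +ve)
mag_az = 217.1 - -13.9 = 231.0 degrees

231.0 degrees


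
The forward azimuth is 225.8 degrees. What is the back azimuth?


back azimuth = (225.8 + 180) mod 360 = 45.8 degrees

45.8 degrees


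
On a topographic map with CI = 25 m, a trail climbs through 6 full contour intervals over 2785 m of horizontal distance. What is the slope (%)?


elevation change = 6 * 25 = 150 m
slope = 150 / 2785 * 100 = 5.4%

5.4%


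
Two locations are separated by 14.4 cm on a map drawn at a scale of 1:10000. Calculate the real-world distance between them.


ground = 14.4 cm * 10000 / 100 = 1440.0 m = 1.44 km

1.44 km


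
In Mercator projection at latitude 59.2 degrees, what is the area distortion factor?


area_distortion = 1/cos^2(59.2) = 3.814

3.814


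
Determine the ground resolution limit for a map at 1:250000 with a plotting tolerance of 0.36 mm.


ground = 0.36 mm * 250000 / 1000 = 90.0 m

90.0 m


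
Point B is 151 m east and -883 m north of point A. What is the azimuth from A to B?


az = atan2(151, -883) = 170.3 deg
adjusted to 0-360: 170.3 degrees

170.3 degrees


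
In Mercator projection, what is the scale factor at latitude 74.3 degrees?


SF = 1 / cos(74.3) = 1 / 0.2706 = 3.695

3.695


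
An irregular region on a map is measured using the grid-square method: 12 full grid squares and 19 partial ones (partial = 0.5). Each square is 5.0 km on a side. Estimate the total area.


effective squares = 12 + 19 * 0.5 = 21.5
area = 21.5 * 25.0 = 537.5 km^2

537.5 km^2


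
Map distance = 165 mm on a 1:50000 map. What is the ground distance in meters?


ground = 165 mm * 50000 / 1000 = 8250.0 m

8250.0 m


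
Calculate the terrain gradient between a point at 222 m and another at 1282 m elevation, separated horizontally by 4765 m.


gradient = (1282 - 222) / 4765 = 1060 / 4765 = 0.2225

0.2225


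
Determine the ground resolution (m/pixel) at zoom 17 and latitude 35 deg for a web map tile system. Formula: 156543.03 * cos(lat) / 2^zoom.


res = 156543.03 * cos(35) / 2^17 = 156543.03 * 0.81915204 / 131072 = 0.98 m/pixel

0.98 m/pixel


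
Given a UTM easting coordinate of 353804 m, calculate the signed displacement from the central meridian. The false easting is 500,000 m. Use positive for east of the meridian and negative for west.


displacement = 353804 - 500000 = -146196 m

-146196 m


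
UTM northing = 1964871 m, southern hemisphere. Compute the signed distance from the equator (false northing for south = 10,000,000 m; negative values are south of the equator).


For southern: actual = 1964871 - 10000000 = -8035129 m

-8035129 m


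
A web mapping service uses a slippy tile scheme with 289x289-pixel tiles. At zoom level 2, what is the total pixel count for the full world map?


tiles per axis = 2^2 = 4
total tiles = 4^2 = 16
pixels per axis = 4 * 289 = 1156
total pixels = 1156^2 = 1336336

1336336 pixels


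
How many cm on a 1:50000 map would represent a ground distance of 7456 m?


map_cm = 7456 * 100 / 50000 = 14.912 cm ≈ 14.91 cm

14.91 cm


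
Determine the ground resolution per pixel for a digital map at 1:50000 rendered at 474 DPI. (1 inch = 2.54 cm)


pixel_cm = 2.54 / 474 ≈ 0.005359 cm
ground = pixel_cm * 50000 / 100 = 2.54 * 50000 / (474 * 100) = 127000 / 47400 ≈ 2.68 m

2.68 m


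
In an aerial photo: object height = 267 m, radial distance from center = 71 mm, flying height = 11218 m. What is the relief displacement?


d = h * r / H = 267 * 71 / 11218 = 1.69 mm

1.69 mm


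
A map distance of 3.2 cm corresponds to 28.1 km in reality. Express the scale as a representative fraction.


ground = 28.1 km = 2810000 cm; RF denominator = ground / map = 2810000 / 3.2 = 878125; RF = 1:878125

1:878125


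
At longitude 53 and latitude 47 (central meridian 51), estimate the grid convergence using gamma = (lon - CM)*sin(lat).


gamma = (53 - 51) * sin(47) = 2 * 0.731354 = 1.463 degrees

1.463 degrees


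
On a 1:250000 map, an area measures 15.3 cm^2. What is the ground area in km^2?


ground_area = 15.3 * (250000/100)^2 = 95625000.0 m^2 = 95.625 km^2

95.625 km^2


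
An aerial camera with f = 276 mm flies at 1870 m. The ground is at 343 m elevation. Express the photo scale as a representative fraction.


scale = f / (H - h) = 276 mm / 1527 m = 276 / 1527000 = 1:5533

1:5533


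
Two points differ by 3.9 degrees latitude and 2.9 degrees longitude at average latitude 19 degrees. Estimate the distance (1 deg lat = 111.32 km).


dlat_km = 3.9 * 111.32 = 434.148
dlon_km = 2.9 * 111.32 * cos(19) ≈ 305.24
dist = sqrt(434.148^2 + 305.24^2) ≈ 530.7 km

530.7 km


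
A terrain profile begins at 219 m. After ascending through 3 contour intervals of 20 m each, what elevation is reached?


elevation = 219 + 3 * 20 = 279 m

279 m


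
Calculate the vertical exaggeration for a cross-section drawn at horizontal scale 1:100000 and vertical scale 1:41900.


VE = horizontal_scale / vertical_scale = 100000 / 41900 ≈ 2.4

2.4x


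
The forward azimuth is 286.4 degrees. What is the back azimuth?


back azimuth = (286.4 + 180) mod 360 = 106.4 degrees

106.4 degrees


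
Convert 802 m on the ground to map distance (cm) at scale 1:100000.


map_cm = 802 * 100 / 100000 = 0.802 cm ≈ 0.8 cm

0.8 cm


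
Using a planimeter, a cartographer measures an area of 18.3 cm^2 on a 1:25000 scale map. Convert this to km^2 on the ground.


ground_area = 18.3 * (25000/100)^2 = 1143750.0 m^2 = 1.14375 km^2 ≈ 1.144 km^2

1.144 km^2


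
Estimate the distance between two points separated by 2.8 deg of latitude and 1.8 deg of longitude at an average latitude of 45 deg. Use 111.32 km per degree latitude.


dlat_km = 2.8 * 111.32 = 311.696
dlon_km = 1.8 * 111.32 * cos(45) ≈ 141.687
dist = sqrt(311.696^2 + 141.687^2) ≈ 342.4 km

342.4 km


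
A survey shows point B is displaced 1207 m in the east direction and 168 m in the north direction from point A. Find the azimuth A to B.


az = atan2(1207, 168) = 82.1 deg
adjusted to 0-360: 82.1 degrees

82.1 degrees


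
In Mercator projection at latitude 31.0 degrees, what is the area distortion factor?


area_distortion = 1/cos^2(31.0) = 1.361

1.361


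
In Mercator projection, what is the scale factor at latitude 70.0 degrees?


SF = 1 / cos(70.0) = 1 / 0.34202 = 2.924

2.924


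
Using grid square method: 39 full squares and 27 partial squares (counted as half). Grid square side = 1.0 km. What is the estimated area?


effective squares = 39 + 27 * 0.5 = 52.5
area = 52.5 * 1.0 = 52.5 km^2

52.5 km^2


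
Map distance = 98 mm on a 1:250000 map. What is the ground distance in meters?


ground = 98 mm * 250000 / 1000 = 24500.0 m

24500.0 m


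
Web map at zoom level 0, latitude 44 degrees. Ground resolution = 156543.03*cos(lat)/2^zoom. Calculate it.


res = 156543.03 * cos(44) / 2^0 = 156543.03 * 0.7193398 / 1 = 112607.63 m/pixel

112607.63 m/pixel


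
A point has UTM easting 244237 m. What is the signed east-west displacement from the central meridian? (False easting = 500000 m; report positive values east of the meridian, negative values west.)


displacement = 244237 - 500000 = -255763 m

-255763 m


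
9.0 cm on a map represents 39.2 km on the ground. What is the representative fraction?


ground = 39.2 km = 3920000 cm; RF denominator = ground / map = 3920000 / 9.0 ≈ 435556; RF = 1:435556

1:435556


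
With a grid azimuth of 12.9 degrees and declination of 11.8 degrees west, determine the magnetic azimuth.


magnetic azimuth = grid azimuth - declination (east +ve)
mag_az = 12.9 - -11.8 = 24.7 degrees

24.7 degrees


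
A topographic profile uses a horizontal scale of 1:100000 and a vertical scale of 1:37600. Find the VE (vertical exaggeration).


VE = horizontal_scale / vertical_scale = 100000 / 37600 ≈ 2.7

2.7x


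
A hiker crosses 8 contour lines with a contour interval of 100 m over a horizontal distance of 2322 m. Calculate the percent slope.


elevation change = 8 * 100 = 800 m
slope = 800 / 2322 * 100 = 34.5%

34.5%


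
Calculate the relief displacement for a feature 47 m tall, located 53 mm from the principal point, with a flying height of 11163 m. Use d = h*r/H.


d = h * r / H = 47 * 53 / 11163 = 0.22 mm

0.22 mm


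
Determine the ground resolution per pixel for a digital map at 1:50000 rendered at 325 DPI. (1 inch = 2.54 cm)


pixel_cm = 2.54 / 325 ≈ 0.007815 cm
ground = pixel_cm * 50000 / 100 = 2.54 * 50000 / (325 * 100) = 127000 / 32500 ≈ 3.91 m

3.91 m


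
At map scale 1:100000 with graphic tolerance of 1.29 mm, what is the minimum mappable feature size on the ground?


ground = 1.29 mm * 100000 / 1000 = 129.0 m

129.0 m


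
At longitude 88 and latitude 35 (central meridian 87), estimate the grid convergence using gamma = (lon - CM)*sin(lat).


gamma = (88 - 87) * sin(35) = 1 * 0.573576 = 0.574 degrees

0.574 degrees


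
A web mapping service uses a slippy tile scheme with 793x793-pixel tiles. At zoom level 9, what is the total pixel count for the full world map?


tiles per axis = 2^9 = 512
total tiles = 512^2 = 262144
pixels per axis = 512 * 793 = 406016
total pixels = 406016^2 = 164848992256

164848992256 pixels


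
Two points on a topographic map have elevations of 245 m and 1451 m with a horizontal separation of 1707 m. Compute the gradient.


gradient = (1451 - 245) / 1707 = 1206 / 1707 = 0.7065

0.7065


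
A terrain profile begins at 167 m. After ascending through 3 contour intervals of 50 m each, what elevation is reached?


elevation = 167 + 3 * 50 = 317 m

317 m


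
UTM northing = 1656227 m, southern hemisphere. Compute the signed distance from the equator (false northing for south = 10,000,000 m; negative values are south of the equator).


For southern: actual = 1656227 - 10000000 = -8343773 m

-8343773 m


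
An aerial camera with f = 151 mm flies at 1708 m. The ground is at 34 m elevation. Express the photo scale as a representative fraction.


scale = f / (H - h) = 151 mm / 1674 m = 151 / 1674000 = 1:11086

1:11086


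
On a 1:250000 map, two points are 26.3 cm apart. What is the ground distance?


ground = 26.3 cm * 250000 / 100 = 65750.0 m = 65.75 km

65.75 km


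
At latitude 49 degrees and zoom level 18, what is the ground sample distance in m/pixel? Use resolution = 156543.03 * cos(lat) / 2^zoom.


res = 156543.03 * cos(49) / 2^18 = 156543.03 * 0.65605903 / 262144 = 0.39 m/pixel

0.39 m/pixel


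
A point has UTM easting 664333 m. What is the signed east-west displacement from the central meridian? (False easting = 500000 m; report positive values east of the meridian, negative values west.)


displacement = 664333 - 500000 = 164333 m

164333 m


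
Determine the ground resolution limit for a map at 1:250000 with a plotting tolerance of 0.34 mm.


ground = 0.34 mm * 250000 / 1000 = 85.0 m

85.0 m


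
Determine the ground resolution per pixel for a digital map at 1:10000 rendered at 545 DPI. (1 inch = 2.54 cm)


pixel_cm = 2.54 / 545 ≈ 0.004661 cm
ground = pixel_cm * 10000 / 100 = 2.54 * 10000 / (545 * 100) = 25400 / 54500 ≈ 0.47 m

0.47 m


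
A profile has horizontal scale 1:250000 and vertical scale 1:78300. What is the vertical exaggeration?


VE = horizontal_scale / vertical_scale = 250000 / 78300 ≈ 3.2

3.2x


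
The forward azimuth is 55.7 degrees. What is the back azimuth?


back azimuth = (55.7 + 180) mod 360 = 235.7 degrees

235.7 degrees


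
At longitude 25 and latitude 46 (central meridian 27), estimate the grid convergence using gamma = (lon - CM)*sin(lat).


gamma = (25 - 27) * sin(46) = -2 * 0.71934 = -1.439 degrees

-1.439 degrees


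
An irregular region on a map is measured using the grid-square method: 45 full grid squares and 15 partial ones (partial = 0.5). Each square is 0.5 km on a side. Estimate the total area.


effective squares = 45 + 15 * 0.5 = 52.5
area = 52.5 * 0.25 = 13.125 km^2

13.125 km^2


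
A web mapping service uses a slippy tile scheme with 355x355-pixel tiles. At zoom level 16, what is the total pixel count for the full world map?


tiles per axis = 2^16 = 65536
total tiles = 65536^2 = 4294967296
pixels per axis = 65536 * 355 = 23265280
total pixels = 23265280^2 = 541273253478400

541273253478400 pixels


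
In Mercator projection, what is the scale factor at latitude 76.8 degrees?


SF = 1 / cos(76.8) = 1 / 0.228351 = 4.379

4.379


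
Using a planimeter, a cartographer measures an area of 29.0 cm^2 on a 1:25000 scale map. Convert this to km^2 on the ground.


ground_area = 29.0 * (25000/100)^2 = 1812500.0 m^2 = 1.8125 km^2 ≈ 1.813 km^2

1.813 km^2


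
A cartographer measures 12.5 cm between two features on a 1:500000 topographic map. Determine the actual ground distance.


ground = 12.5 cm * 500000 / 100 = 62500.0 m = 62.5 km

62.5 km


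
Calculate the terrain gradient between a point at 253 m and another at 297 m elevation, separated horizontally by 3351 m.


gradient = (297 - 253) / 3351 = 44 / 3351 = 0.0131

0.0131


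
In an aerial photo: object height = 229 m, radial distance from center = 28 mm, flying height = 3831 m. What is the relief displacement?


d = h * r / H = 229 * 28 / 3831 = 1.67 mm

1.67 mm


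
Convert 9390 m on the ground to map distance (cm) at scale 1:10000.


map_cm = 9390 * 100 / 10000 = 93.9 cm

93.9 cm


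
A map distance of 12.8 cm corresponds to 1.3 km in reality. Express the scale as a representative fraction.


ground = 1.3 km = 130000 cm; RF denominator = ground / map = 130000 / 12.8 ≈ 10156; RF = 1:10156

1:10156


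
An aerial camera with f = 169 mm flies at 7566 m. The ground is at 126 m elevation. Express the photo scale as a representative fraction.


scale = f / (H - h) = 169 mm / 7440 m = 169 / 7440000 = 1:44024

1:44024


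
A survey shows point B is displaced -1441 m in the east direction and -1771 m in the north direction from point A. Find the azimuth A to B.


az = atan2(-1441, -1771) = -140.9 deg
adjusted to 0-360: 219.1 degrees

219.1 degrees


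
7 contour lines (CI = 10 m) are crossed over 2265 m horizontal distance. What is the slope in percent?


elevation change = 7 * 10 = 70 m
slope = 70 / 2265 * 100 = 3.1%

3.1%


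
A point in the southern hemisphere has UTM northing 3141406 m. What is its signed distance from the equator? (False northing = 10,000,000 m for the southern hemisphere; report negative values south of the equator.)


For southern: actual = 3141406 - 10000000 = -6858594 m

-6858594 m


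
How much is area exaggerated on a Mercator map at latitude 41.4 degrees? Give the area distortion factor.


area_distortion = 1/cos^2(41.4) = 1.777

1.777


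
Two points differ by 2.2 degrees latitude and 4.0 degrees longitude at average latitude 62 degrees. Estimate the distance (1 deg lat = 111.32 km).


dlat_km = 2.2 * 111.32 = 244.904
dlon_km = 4.0 * 111.32 * cos(62) ≈ 209.046
dist = sqrt(244.904^2 + 209.046^2) ≈ 322.0 km

322.0 km


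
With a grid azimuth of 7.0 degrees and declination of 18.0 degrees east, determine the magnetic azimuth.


magnetic azimuth = grid azimuth - declination (east +ve)
mag_az = 7.0 - 18.0 = 349.0 degrees

349.0 degrees


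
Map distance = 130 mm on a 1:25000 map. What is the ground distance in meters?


ground = 130 mm * 25000 / 1000 = 3250.0 m

3250.0 m


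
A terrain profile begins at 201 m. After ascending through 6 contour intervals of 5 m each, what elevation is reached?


elevation = 201 + 6 * 5 = 231 m

231 m


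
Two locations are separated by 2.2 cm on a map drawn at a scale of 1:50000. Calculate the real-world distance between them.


ground = 2.2 cm * 50000 / 100 = 1100.0 m = 1.1 km

1.1 km


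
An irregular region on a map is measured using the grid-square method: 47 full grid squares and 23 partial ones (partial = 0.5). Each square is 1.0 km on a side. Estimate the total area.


effective squares = 47 + 23 * 0.5 = 58.5
area = 58.5 * 1.0 = 58.5 km^2

58.5 km^2


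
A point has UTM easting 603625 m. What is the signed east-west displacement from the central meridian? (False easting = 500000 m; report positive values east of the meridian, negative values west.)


displacement = 603625 - 500000 = 103625 m

103625 m


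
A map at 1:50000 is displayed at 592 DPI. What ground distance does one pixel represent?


pixel_cm = 2.54 / 592 ≈ 0.004291 cm
ground = pixel_cm * 50000 / 100 = 2.54 * 50000 / (592 * 100) = 127000 / 59200 ≈ 2.15 m

2.15 m


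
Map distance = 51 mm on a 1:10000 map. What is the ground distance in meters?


ground = 51 mm * 10000 / 1000 = 510.0 m

510.0 m


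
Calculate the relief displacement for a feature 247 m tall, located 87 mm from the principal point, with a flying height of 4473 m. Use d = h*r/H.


d = h * r / H = 247 * 87 / 4473 = 4.8 mm

4.8 mm


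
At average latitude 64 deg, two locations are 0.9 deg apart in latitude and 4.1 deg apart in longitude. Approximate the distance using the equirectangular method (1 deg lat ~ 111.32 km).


dlat_km = 0.9 * 111.32 = 100.188
dlon_km = 4.1 * 111.32 * cos(64) ≈ 200.078
dist = sqrt(100.188^2 + 200.078^2) ≈ 223.8 km

223.8 km


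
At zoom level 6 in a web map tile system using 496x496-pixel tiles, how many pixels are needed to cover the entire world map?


tiles per axis = 2^6 = 64
total tiles = 64^2 = 4096
pixels per axis = 64 * 496 = 31744
total pixels = 31744^2 = 1007681536

1007681536 pixels


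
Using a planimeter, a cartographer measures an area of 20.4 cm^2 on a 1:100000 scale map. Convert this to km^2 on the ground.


ground_area = 20.4 * (100000/100)^2 = 20400000.0 m^2 = 20.4 km^2

20.4 km^2


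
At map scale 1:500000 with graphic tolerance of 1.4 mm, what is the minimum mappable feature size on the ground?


ground = 1.4 mm * 500000 / 1000 = 700.0 m

700.0 m


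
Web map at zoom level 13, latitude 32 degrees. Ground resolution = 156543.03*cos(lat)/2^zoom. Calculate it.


res = 156543.03 * cos(32) / 2^13 = 156543.03 * 0.8480481 / 8192 = 16.21 m/pixel

16.21 m/pixel


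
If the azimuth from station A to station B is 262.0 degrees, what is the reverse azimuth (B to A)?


back azimuth = (262.0 + 180) mod 360 = 82.0 degrees

82.0 degrees


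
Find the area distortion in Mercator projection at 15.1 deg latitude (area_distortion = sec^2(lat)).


area_distortion = 1/cos^2(15.1) = 1.073

1.073


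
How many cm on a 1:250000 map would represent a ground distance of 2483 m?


map_cm = 2483 * 100 / 250000 = 0.9932 cm ≈ 0.99 cm

0.99 cm


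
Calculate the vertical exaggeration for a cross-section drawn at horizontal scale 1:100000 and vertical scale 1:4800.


VE = horizontal_scale / vertical_scale = 100000 / 4800 ≈ 20.8

20.8x


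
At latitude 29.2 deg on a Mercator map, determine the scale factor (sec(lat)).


SF = 1 / cos(29.2) = 1 / 0.872922 = 1.146

1.146


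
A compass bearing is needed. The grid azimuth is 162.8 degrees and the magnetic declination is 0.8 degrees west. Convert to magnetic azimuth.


magnetic azimuth = grid azimuth - declination (east +ve)
mag_az = 162.8 - -0.8 = 163.6 degrees

163.6 degrees


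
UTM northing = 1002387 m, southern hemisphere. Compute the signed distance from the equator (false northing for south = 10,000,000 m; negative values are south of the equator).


For southern: actual = 1002387 - 10000000 = -8997613 m

-8997613 m


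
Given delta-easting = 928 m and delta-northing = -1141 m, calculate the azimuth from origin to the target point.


az = atan2(928, -1141) = 140.9 deg
adjusted to 0-360: 140.9 degrees

140.9 degrees


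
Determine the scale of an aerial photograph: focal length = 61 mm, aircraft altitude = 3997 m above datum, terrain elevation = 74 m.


scale = f / (H - h) = 61 mm / 3923 m = 61 / 3923000 = 1:64311

1:64311


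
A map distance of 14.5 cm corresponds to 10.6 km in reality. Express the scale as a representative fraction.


ground = 10.6 km = 1060000 cm; RF denominator = ground / map = 1060000 / 14.5 ≈ 73103; RF = 1:73103

1:73103


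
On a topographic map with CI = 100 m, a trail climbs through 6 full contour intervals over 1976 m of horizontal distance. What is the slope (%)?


elevation change = 6 * 100 = 600 m
slope = 600 / 1976 * 100 = 30.4%

30.4%


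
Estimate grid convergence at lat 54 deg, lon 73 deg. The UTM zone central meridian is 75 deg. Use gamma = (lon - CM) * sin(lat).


gamma = (73 - 75) * sin(54) = -2 * 0.809017 = -1.618 degrees

-1.618 degrees


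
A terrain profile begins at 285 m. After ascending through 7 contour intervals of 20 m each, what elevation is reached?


elevation = 285 + 7 * 20 = 425 m

425 m


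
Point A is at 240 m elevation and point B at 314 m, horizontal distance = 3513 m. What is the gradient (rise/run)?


gradient = (314 - 240) / 3513 = 74 / 3513 = 0.0211

0.0211


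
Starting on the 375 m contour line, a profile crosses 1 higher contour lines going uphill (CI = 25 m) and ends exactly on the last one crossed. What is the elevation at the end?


elevation = 375 + 1 * 25 = 400 m

400 m


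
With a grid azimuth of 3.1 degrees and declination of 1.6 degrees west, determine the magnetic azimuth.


magnetic azimuth = grid azimuth - declination (east +ve)
mag_az = 3.1 - -1.6 = 4.7 degrees

4.7 degrees


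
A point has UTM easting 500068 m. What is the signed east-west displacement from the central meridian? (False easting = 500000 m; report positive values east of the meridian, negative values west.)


displacement = 500068 - 500000 = 68 m

68 m


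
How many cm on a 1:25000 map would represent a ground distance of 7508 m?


map_cm = 7508 * 100 / 25000 = 30.032 cm ≈ 30.03 cm

30.03 cm


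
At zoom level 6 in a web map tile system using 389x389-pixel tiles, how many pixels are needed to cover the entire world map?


tiles per axis = 2^6 = 64
total tiles = 64^2 = 4096
pixels per axis = 64 * 389 = 24896
total pixels = 24896^2 = 619810816

619810816 pixels


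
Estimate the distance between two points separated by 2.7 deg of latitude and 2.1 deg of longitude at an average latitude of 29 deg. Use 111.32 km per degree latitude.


dlat_km = 2.7 * 111.32 = 300.564
dlon_km = 2.1 * 111.32 * cos(29) ≈ 204.462
dist = sqrt(300.564^2 + 204.462^2) ≈ 363.5 km

363.5 km


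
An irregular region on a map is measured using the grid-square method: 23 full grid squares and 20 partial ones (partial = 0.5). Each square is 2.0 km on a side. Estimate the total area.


effective squares = 23 + 20 * 0.5 = 33.0
area = 33.0 * 4.0 = 132.0 km^2

132.0 km^2


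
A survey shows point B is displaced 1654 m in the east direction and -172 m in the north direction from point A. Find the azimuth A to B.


az = atan2(1654, -172) = 95.9 deg
adjusted to 0-360: 95.9 degrees

95.9 degrees


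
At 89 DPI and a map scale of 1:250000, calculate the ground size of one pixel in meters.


pixel_cm = 2.54 / 89 ≈ 0.028539 cm
ground = pixel_cm * 250000 / 100 = 2.54 * 250000 / (89 * 100) = 635000 / 8900 ≈ 71.35 m

71.35 m


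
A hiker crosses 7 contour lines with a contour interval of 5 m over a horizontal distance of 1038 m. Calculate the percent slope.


elevation change = 7 * 5 = 35 m
slope = 35 / 1038 * 100 = 3.4%

3.4%


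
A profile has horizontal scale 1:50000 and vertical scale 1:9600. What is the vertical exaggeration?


VE = horizontal_scale / vertical_scale = 50000 / 9600 ≈ 5.2

5.2x


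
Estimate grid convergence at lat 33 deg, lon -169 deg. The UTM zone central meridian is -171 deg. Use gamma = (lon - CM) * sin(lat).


gamma = (-169 - -171) * sin(33) = 2 * 0.544639 = 1.089 degrees

1.089 degrees


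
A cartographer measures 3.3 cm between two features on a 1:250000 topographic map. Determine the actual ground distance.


ground = 3.3 cm * 250000 / 100 = 8250.0 m = 8.25 km

8.25 km


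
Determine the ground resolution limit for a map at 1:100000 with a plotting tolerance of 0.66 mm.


ground = 0.66 mm * 100000 / 1000 = 66.0 m

66.0 m


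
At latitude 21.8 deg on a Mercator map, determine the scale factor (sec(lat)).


SF = 1 / cos(21.8) = 1 / 0.928486 = 1.077

1.077


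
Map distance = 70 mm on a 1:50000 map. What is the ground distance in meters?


ground = 70 mm * 50000 / 1000 = 3500.0 m

3500.0 m


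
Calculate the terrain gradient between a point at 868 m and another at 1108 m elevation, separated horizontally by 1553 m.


gradient = (1108 - 868) / 1553 = 240 / 1553 = 0.1545

0.1545


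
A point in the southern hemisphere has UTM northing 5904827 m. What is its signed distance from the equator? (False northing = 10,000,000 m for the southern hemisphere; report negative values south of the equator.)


For southern: actual = 5904827 - 10000000 = -4095173 m

-4095173 m


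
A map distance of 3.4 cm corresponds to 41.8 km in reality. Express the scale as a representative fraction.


ground = 41.8 km = 4180000 cm; RF denominator = ground / map = 4180000 / 3.4 ≈ 1229412; RF = 1:1229412

1:1229412


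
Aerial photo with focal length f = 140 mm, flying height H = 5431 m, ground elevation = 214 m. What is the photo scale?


scale = f / (H - h) = 140 mm / 5217 m = 140 / 5217000 = 1:37264

1:37264


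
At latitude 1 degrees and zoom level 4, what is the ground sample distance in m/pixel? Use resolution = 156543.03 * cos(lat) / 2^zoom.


res = 156543.03 * cos(1) / 2^4 = 156543.03 * 0.9998477 / 16 = 9782.45 m/pixel

9782.45 m/pixel


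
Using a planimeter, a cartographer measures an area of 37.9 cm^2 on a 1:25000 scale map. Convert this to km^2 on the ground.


ground_area = 37.9 * (25000/100)^2 = 2368750.0 m^2 = 2.36875 km^2 ≈ 2.369 km^2

2.369 km^2


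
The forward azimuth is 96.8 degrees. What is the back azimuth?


back azimuth = (96.8 + 180) mod 360 = 276.8 degrees

276.8 degrees


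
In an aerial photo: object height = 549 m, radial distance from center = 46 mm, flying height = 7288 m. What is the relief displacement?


d = h * r / H = 549 * 46 / 7288 = 3.47 mm

3.47 mm


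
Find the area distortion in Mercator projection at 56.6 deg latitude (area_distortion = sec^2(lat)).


area_distortion = 1/cos^2(56.6) = 3.3

3.3


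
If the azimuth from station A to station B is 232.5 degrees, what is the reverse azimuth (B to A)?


back azimuth = (232.5 + 180) mod 360 = 52.5 degrees

52.5 degrees


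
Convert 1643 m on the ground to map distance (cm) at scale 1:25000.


map_cm = 1643 * 100 / 25000 = 6.572 cm ≈ 6.57 cm

6.57 cm


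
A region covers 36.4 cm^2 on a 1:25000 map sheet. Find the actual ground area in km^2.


ground_area = 36.4 * (25000/100)^2 = 2275000.0 m^2 = 2.275 km^2

2.275 km^2


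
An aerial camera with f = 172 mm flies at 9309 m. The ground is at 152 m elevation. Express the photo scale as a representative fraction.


scale = f / (H - h) = 172 mm / 9157 m = 172 / 9157000 = 1:53238

1:53238


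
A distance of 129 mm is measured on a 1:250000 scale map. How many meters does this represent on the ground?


ground = 129 mm * 250000 / 1000 = 32250.0 m

32250.0 m


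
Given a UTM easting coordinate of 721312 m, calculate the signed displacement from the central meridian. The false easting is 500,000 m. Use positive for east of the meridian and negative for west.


displacement = 721312 - 500000 = 221312 m

221312 m


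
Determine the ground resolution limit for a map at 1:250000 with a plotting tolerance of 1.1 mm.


ground = 1.1 mm * 250000 / 1000 = 275.0 m

275.0 m


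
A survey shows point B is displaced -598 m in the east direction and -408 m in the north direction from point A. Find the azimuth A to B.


az = atan2(-598, -408) = -124.3 deg
adjusted to 0-360: 235.7 degrees

235.7 degrees


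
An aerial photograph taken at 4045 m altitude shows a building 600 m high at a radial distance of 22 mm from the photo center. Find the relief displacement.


d = h * r / H = 600 * 22 / 4045 = 3.26 mm

3.26 mm


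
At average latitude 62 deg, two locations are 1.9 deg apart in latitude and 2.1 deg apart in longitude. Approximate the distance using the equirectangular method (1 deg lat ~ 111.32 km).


dlat_km = 1.9 * 111.32 = 211.508
dlon_km = 2.1 * 111.32 * cos(62) ≈ 109.749
dist = sqrt(211.508^2 + 109.749^2) ≈ 238.3 km

238.3 km


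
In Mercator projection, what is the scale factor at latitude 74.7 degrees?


SF = 1 / cos(74.7) = 1 / 0.263873 = 3.79

3.79


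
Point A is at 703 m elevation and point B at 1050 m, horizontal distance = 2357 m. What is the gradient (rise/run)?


gradient = (1050 - 703) / 2357 = 347 / 2357 = 0.1472

0.1472


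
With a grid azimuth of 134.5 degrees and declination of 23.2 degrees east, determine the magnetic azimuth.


magnetic azimuth = grid azimuth - declination (east +ve)
mag_az = 134.5 - 23.2 = 111.3 degrees

111.3 degrees


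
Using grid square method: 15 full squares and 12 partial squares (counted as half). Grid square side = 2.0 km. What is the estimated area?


effective squares = 15 + 12 * 0.5 = 21.0
area = 21.0 * 4.0 = 84.0 km^2

84.0 km^2


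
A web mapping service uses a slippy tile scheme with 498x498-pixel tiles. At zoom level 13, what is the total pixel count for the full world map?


tiles per axis = 2^13 = 8192
total tiles = 8192^2 = 67108864
pixels per axis = 8192 * 498 = 4079616
total pixels = 4079616^2 = 16643266707456

16643266707456 pixels


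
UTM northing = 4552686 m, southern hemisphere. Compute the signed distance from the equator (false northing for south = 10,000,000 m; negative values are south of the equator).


For southern: actual = 4552686 - 10000000 = -5447314 m

-5447314 m


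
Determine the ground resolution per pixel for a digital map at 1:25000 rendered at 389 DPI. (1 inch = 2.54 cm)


pixel_cm = 2.54 / 389 ≈ 0.00653 cm
ground = pixel_cm * 25000 / 100 = 2.54 * 25000 / (389 * 100) = 63500 / 38900 ≈ 1.63 m

1.63 m


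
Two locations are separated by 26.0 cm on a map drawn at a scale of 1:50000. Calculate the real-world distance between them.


ground = 26.0 cm * 50000 / 100 = 13000.0 m = 13.0 km

13.0 km


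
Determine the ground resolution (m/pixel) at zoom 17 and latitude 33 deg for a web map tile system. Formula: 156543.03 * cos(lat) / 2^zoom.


res = 156543.03 * cos(33) / 2^17 = 156543.03 * 0.83867057 / 131072 = 1.0 m/pixel

1.0 m/pixel


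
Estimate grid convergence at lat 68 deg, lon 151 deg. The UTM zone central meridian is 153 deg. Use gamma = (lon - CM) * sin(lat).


gamma = (151 - 153) * sin(68) = -2 * 0.927184 = -1.854 degrees

-1.854 degrees


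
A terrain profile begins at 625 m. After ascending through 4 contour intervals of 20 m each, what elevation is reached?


elevation = 625 + 4 * 20 = 705 m

705 m


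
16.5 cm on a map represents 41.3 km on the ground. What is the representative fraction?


ground = 41.3 km = 4130000 cm; RF denominator = ground / map = 4130000 / 16.5 ≈ 250303; RF = 1:250303

1:250303


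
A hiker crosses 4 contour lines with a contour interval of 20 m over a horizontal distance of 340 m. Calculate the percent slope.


elevation change = 4 * 20 = 80 m
slope = 80 / 340 * 100 = 23.5%

23.5%
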